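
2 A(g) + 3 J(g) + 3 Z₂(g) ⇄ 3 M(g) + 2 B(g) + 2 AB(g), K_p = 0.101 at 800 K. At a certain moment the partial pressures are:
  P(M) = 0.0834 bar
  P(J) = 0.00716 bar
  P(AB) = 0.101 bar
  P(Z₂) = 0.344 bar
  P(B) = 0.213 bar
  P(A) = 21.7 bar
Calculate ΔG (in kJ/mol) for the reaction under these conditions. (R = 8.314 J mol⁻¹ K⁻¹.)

Q_p = P(M)³·P(B)²·P(AB)² / (P(A)²·P(J)³·P(Z₂)³) = (0.0834)³·(0.213)²·(0.101)² / ((21.7)²·(0.00716)³·(0.344)³) = 0.0382
ΔG = RT ln(Q_p/K_p) = (8.314 J mol⁻¹ K⁻¹)(800 K) × ln(0.0382/0.101)
   = (6.651 kJ/mol)(-0.9723) = -6.47 kJ/mol
ΔG < 0, so the forward reaction is spontaneous (proceeds forward).

ΔG = -6.47 kJ/mol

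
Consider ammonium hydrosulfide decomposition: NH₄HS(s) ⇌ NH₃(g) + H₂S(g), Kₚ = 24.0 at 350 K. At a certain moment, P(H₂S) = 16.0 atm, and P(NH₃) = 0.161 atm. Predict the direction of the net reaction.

(NH₄HS is a pure solid — omitted from Qₚ.)
Qₚ = P(NH₃)·P(H₂S) = (0.161)·(16.0) = 2.58
Qₚ = 2.58 < Kₚ = 24.0, so the forward reaction proceeds.

forward (toward products)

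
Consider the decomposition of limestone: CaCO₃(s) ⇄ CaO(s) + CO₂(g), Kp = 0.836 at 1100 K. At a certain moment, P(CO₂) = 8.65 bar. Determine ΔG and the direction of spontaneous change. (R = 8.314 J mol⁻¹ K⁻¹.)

(CaCO₃, CaO are pure solids — omitted from Qp.)
Qp = P(CO₂) = 8.65
ΔG = RT ln(Qp/Kp) = (8.314 J mol⁻¹ K⁻¹)(1100 K) × ln(8.65/0.836)
   = (9.145 kJ/mol)(2.337) = 21.4 kJ/mol
ΔG > 0, so the forward reaction is non-spontaneous (proceeds in reverse).

ΔG = 21.4 kJ/mol; the forward reaction is non-spontaneous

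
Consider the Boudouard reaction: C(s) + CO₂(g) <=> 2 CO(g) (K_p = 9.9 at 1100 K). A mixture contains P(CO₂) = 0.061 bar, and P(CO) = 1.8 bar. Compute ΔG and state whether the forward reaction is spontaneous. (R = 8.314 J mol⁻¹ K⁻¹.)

ΔG = 15.4 kJ/mol; the forward reaction is non-spontaneous

(C is a pure solid — omitted from Q_p.)
Q_p = P(CO)² / P(CO₂) = (1.8)² / (0.061) = 53.1
ΔG = RT ln(Q_p/K_p) = (8.314 J mol⁻¹ K⁻¹)(1100 K) × ln(53.1/9.9)
   = (9.145 kJ/mol)(1.680) = 15.4 kJ/mol
ΔG > 0, so the forward reaction is non-spontaneous (proceeds in reverse).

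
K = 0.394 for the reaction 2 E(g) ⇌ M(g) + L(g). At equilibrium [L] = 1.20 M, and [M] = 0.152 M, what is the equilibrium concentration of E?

[E] = 0.680 M

At equilibrium, K = [M]·[L] / [E]² = 0.394.
(0.152)·(1.20) / ([E])² = 0.394
[E]² = 0.463 ⇒ [E] = 0.680 M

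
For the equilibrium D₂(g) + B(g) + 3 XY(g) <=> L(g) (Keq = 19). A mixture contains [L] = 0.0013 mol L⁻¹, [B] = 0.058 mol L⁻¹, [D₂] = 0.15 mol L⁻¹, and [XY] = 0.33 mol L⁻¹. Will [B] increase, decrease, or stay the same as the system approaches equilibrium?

Q = [L] / ([D₂]·[B]·[XY]³) = (0.0013) / ((0.15)·(0.058)·(0.33)³) = 4.2
Q = 4.2 < Keq = 19: net forward reaction.
B is a reactant, so it decreases.

decrease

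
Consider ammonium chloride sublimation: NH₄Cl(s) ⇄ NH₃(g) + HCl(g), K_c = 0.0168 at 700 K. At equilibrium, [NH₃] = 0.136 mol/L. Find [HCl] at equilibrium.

(NH₄Cl is a pure solid — omitted from K_c.)
At equilibrium, K_c = [NH₃]·[HCl] = 0.0168.
(0.136)·([HCl]) = 0.0168
[HCl] = 0.124 mol/L

[HCl] = 0.124 mol/L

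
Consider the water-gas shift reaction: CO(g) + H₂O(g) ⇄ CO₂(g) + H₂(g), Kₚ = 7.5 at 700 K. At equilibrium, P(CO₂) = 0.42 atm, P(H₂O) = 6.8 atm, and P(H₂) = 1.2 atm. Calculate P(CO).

P(CO) = 0.0099 atm

At equilibrium, Kₚ = P(CO₂)·P(H₂) / (P(CO)·P(H₂O)) = 7.5.
(0.42)·(1.2) / ((P(CO))·(6.8)) = 7.5
P(CO) = 0.00988 = 0.0099 atm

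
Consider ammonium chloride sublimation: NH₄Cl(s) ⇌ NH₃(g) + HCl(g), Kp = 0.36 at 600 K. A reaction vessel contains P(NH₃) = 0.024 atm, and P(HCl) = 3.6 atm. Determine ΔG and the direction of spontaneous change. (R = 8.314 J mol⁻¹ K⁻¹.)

(NH₄Cl is a pure solid — omitted from Qp.)
Qp = P(NH₃)·P(HCl) = (0.024)·(3.6) = 0.0864
ΔG = RT ln(Qp/Kp) = (8.314 J mol⁻¹ K⁻¹)(600 K) × ln(0.0864/0.36)
   = (4.988 kJ/mol)(-1.427) = -7.12 kJ/mol
ΔG < 0, so the forward reaction is spontaneous (proceeds forward).

ΔG = -7.12 kJ/mol; the forward reaction is spontaneous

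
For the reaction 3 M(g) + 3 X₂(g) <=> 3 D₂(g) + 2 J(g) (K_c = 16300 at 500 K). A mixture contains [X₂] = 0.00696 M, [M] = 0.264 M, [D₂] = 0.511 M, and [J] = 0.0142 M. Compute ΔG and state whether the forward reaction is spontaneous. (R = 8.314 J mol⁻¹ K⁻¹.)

Q_c = [D₂]³·[J]² / ([M]³·[X₂]³) = (0.511)³·(0.0142)² / ((0.264)³·(0.00696)³) = 4340
ΔG = RT ln(Q_c/K_c) = (8.314 J mol⁻¹ K⁻¹)(500 K) × ln(4340/16300)
   = (4.157 kJ/mol)(-1.323) = -5.50 kJ/mol
ΔG < 0, so the forward reaction is spontaneous (proceeds forward).

ΔG = -5.50 kJ/mol; the forward reaction is spontaneous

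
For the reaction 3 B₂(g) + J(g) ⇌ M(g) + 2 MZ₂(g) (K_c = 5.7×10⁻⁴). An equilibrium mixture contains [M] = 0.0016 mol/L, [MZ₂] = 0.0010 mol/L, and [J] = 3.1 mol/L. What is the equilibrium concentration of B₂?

[B₂] = 0.0097 mol/L

At equilibrium, K_c = [M]·[MZ₂]² / ([B₂]³·[J]) = 5.7×10⁻⁴.
(0.0016)·(0.0010)² / (([B₂])³·(3.1)) = 5.7×10⁻⁴
[B₂]³ = 9.05×10⁻⁷ ⇒ [B₂] = 0.0097 mol/L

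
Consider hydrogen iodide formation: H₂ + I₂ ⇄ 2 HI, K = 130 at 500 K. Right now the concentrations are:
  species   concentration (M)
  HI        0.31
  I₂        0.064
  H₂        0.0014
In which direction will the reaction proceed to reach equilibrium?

reverse (toward reactants)

Q = [HI]² / ([H₂]·[I₂]) = (0.31)² / ((0.0014)·(0.064)) = 1100
Q = 1100 > K = 130, so the reverse reaction proceeds.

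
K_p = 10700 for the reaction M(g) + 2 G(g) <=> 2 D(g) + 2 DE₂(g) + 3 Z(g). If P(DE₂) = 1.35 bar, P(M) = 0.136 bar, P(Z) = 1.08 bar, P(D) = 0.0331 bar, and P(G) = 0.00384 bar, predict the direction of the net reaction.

Q_p = P(D)²·P(DE₂)²·P(Z)³ / (P(M)·P(G)²) = (0.0331)²·(1.35)²·(1.08)³ / ((0.136)·(0.00384)²) = 1250
Q_p = 1250 < K_p = 10700, so the forward reaction proceeds.

forward (toward products)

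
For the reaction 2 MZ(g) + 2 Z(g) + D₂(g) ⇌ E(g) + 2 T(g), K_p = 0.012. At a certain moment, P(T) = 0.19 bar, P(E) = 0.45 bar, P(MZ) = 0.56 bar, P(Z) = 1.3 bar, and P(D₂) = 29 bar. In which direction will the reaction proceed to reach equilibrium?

forward (toward products)

Q_p = P(E)·P(T)² / (P(MZ)²·P(Z)²·P(D₂)) = (0.45)·(0.19)² / ((0.56)²·(1.3)²·(29)) = 0.0011
Q_p = 0.0011 < K_p = 0.012, so the forward reaction proceeds.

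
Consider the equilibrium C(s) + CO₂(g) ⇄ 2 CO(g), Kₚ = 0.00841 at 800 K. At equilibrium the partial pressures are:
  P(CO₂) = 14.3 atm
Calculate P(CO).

P(CO) = 0.347 atm

(C is a pure solid — omitted from Kₚ.)
At equilibrium, Kₚ = P(CO)² / P(CO₂) = 0.00841.
(P(CO))² / (14.3) = 0.00841
P(CO)² = 0.120 ⇒ P(CO) = 0.347 atm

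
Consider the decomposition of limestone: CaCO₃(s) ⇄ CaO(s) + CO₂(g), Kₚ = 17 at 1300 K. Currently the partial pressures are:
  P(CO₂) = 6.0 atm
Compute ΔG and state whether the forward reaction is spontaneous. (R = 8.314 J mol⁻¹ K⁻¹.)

(CaCO₃, CaO are pure solids — omitted from Qₚ.)
Qₚ = P(CO₂) = 6.00
ΔG = RT ln(Qₚ/Kₚ) = (8.314 J mol⁻¹ K⁻¹)(1300 K) × ln(6.00/17)
   = (10.81 kJ/mol)(-1.041) = -11.3 kJ/mol
ΔG < 0, so the forward reaction is spontaneous (proceeds forward).

ΔG = -11.3 kJ/mol; the forward reaction is spontaneous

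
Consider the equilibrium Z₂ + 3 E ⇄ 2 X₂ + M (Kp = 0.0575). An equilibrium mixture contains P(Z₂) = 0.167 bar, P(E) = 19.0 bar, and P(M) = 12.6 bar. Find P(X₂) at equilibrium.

At equilibrium, Kp = P(X₂)²·P(M) / (P(Z₂)·P(E)³) = 0.0575.
(P(X₂))²·(12.6) / ((0.167)·(19.0)³) = 0.0575
P(X₂)² = 5.23 ⇒ P(X₂) = 2.29 bar

P(X₂) = 2.29 bar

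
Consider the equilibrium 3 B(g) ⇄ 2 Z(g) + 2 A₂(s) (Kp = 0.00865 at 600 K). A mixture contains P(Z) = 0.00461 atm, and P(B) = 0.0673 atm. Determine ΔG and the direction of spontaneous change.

ΔG = 10.4 kJ/mol; the forward reaction is non-spontaneous

(A₂ is a pure solid — omitted from Qp.)
Qp = P(Z)² / P(B)³ = (0.00461)² / (0.0673)³ = 0.0697
ΔG = RT ln(Qp/Kp) = (8.314 J mol⁻¹ K⁻¹)(600 K) × ln(0.0697/0.00865)
   = (4.988 kJ/mol)(2.087) = 10.4 kJ/mol
ΔG > 0, so the forward reaction is non-spontaneous (proceeds in reverse).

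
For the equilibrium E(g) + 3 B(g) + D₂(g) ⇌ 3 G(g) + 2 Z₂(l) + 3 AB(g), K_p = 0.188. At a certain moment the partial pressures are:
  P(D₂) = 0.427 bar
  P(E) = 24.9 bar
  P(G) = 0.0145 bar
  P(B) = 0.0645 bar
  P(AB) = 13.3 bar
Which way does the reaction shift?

in the reverse direction

(Z₂ is a pure liquid — omitted from Q_p.)
Q_p = P(G)³·P(AB)³ / (P(E)·P(B)³·P(D₂)) = (0.0145)³·(13.3)³ / ((24.9)·(0.0645)³·(0.427)) = 2.51
Q_p = 2.51 > K_p = 0.188, so the reverse reaction proceeds.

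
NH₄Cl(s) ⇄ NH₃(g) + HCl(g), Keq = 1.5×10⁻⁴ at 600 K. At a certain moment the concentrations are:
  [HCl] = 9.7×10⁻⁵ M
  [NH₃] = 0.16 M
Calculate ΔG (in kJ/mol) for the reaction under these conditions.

ΔG = -11.3 kJ/mol

(NH₄Cl is a pure solid — omitted from Q.)
Q = [NH₃]·[HCl] = (0.16)·(9.7×10⁻⁵) = 1.55×10⁻⁵
ΔG = RT ln(Q/Keq) = (8.314 J mol⁻¹ K⁻¹)(600 K) × ln(1.55×10⁻⁵/1.5×10⁻⁴)
   = (4.988 kJ/mol)(-2.270) = -11.3 kJ/mol
ΔG < 0, so the forward reaction is spontaneous (proceeds forward).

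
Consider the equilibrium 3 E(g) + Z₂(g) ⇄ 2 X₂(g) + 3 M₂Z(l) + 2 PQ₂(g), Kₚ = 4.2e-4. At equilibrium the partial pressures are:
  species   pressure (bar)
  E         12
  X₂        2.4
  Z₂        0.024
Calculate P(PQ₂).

(M₂Z is a pure liquid — omitted from Kₚ.)
At equilibrium, Kₚ = P(X₂)²·P(PQ₂)² / (P(E)³·P(Z₂)) = 4.2e-4.
(2.4)²·(P(PQ₂))² / ((12)³·(0.024)) = 4.2e-4
P(PQ₂)² = 0.00302 ⇒ P(PQ₂) = 0.055 bar

P(PQ₂) = 0.055 bar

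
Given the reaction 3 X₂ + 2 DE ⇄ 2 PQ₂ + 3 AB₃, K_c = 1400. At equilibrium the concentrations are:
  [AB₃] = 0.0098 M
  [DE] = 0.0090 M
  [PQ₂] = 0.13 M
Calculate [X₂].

At equilibrium, K_c = [PQ₂]²·[AB₃]³ / ([X₂]³·[DE]²) = 1400.
(0.13)²·(0.0098)³ / (([X₂])³·(0.0090)²) = 1400
[X₂]³ = 1.40e-7 ⇒ [X₂] = 0.0052 M

[X₂] = 0.0052 M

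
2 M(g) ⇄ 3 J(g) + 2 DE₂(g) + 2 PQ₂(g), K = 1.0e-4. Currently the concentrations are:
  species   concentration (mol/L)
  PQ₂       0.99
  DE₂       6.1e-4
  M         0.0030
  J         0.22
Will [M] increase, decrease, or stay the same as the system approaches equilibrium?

Q = [J]³·[DE₂]²·[PQ₂]² / [M]² = (0.22)³·(6.1e-4)²·(0.99)² / (0.0030)² = 4.3e-4
Q = 4.3e-4 > K = 1.0e-4: net reverse reaction.
M is a reactant, so it increases.

increase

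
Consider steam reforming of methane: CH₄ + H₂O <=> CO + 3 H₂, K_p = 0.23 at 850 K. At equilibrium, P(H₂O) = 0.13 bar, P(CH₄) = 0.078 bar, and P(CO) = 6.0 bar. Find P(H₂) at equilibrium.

At equilibrium, K_p = P(CO)·P(H₂)³ / (P(CH₄)·P(H₂O)) = 0.23.
(6.0)·(P(H₂))³ / ((0.078)·(0.13)) = 0.23
P(H₂)³ = 3.89e-4 ⇒ P(H₂) = 0.073 bar

P(H₂) = 0.073 bar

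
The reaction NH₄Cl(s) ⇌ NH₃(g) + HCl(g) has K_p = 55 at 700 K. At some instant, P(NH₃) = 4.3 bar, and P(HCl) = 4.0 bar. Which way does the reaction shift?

forward (toward products)

(NH₄Cl is a pure solid — omitted from Q_p.)
Q_p = P(NH₃)·P(HCl) = (4.3)·(4.0) = 17
Q_p = 17 < K_p = 55, so the forward reaction proceeds.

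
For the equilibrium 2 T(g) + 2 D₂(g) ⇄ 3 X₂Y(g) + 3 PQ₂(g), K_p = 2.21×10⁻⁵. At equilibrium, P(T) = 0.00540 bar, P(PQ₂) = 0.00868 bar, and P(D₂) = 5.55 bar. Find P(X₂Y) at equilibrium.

At equilibrium, K_p = P(X₂Y)³·P(PQ₂)³ / (P(T)²·P(D₂)²) = 2.21×10⁻⁵.
(P(X₂Y))³·(0.00868)³ / ((0.00540)²·(5.55)²) = 2.21×10⁻⁵
P(X₂Y)³ = 0.0304 ⇒ P(X₂Y) = 0.312 bar

P(X₂Y) = 0.312 bar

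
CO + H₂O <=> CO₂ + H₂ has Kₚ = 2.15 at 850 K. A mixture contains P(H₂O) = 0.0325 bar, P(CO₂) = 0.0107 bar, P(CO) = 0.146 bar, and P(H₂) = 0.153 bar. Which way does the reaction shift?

Qₚ = P(CO₂)·P(H₂) / (P(CO)·P(H₂O)) = (0.0107)·(0.153) / ((0.146)·(0.0325)) = 0.345
Qₚ = 0.345 < Kₚ = 2.15, so the forward reaction proceeds.

to the right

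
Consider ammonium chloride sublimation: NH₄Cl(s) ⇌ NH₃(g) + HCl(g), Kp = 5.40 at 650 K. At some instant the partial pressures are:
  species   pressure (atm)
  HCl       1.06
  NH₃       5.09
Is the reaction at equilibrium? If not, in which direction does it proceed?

no net change (already at equilibrium)

(NH₄Cl is a pure solid — omitted from Qp.)
Qp = P(NH₃)·P(HCl) = (5.09)·(1.06) = 5.40
Qp = 5.40 = Kp, so the system is already at equilibrium.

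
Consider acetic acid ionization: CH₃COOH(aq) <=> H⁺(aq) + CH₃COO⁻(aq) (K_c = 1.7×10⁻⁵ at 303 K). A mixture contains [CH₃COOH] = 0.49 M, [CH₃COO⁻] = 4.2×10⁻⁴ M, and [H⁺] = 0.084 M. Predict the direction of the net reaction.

in the reverse direction

Q_c = [H⁺]·[CH₃COO⁻] / [CH₃COOH] = (0.084)·(4.2×10⁻⁴) / (0.49) = 7.2×10⁻⁵
Q_c = 7.2×10⁻⁵ > K_c = 1.7×10⁻⁵, so the reverse reaction proceeds.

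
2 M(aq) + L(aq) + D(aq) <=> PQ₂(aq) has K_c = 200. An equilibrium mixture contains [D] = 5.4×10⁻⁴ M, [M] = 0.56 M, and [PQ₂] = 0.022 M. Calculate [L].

At equilibrium, K_c = [PQ₂] / ([M]²·[L]·[D]) = 200.
(0.022) / ((0.56)²·([L])·(5.4×10⁻⁴)) = 200
[L] = 0.650 = 0.65 M

[L] = 0.65 M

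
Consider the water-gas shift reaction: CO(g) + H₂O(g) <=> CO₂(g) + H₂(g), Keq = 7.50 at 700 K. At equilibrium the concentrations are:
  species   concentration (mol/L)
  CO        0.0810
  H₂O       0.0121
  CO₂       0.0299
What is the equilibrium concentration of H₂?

[H₂] = 0.246 mol/L

At equilibrium, Keq = [CO₂]·[H₂] / ([CO]·[H₂O]) = 7.50.
(0.0299)·([H₂]) / ((0.0810)·(0.0121)) = 7.50
[H₂] = 0.246 mol/L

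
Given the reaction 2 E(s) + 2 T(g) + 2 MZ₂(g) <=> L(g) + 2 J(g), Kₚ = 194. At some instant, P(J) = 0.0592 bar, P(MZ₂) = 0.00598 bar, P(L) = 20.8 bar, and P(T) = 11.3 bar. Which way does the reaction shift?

(E is a pure solid — omitted from Qₚ.)
Qₚ = P(L)·P(J)² / (P(T)²·P(MZ₂)²) = (20.8)·(0.0592)² / ((11.3)²·(0.00598)²) = 16.0
Qₚ = 16.0 < Kₚ = 194, so the forward reaction proceeds.

toward products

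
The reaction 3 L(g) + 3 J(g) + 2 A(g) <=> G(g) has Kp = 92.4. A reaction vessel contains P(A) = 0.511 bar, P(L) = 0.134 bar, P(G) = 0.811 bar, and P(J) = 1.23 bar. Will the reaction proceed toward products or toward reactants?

Qp = P(G) / (P(L)³·P(J)³·P(A)²) = (0.811) / ((0.134)³·(1.23)³·(0.511)²) = 694
Qp = 694 > Kp = 92.4, so the reverse reaction proceeds.

reverse (toward reactants)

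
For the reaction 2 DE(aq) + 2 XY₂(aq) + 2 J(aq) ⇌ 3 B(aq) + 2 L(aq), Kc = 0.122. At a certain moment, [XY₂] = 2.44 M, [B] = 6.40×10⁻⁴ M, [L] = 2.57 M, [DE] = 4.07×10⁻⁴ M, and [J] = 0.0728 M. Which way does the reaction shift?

Qc = [B]³·[L]² / ([DE]²·[XY₂]²·[J]²) = (6.40×10⁻⁴)³·(2.57)² / ((4.07×10⁻⁴)²·(2.44)²·(0.0728)²) = 0.331
Qc = 0.331 > Kc = 0.122, so the reverse reaction proceeds.

in the reverse direction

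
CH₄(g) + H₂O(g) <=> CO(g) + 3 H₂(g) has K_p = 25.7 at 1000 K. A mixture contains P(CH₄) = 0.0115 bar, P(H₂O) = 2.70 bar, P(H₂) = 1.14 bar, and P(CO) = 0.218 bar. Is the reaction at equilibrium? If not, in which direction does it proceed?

Q_p = P(CO)·P(H₂)³ / (P(CH₄)·P(H₂O)) = (0.218)·(1.14)³ / ((0.0115)·(2.70)) = 10.4
Q_p = 10.4 < K_p = 25.7, so the forward reaction proceeds.

toward products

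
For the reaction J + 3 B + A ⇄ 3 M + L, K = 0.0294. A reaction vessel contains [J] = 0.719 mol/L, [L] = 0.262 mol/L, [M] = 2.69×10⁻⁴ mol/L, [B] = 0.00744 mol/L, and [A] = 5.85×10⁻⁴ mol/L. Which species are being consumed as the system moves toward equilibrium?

Q = [M]³·[L] / ([J]·[B]³·[A]) = (2.69×10⁻⁴)³·(0.262) / ((0.719)·(0.00744)³·(5.85×10⁻⁴)) = 0.0294
Q = 0.0294 = K; the system is at equilibrium.

none (at equilibrium)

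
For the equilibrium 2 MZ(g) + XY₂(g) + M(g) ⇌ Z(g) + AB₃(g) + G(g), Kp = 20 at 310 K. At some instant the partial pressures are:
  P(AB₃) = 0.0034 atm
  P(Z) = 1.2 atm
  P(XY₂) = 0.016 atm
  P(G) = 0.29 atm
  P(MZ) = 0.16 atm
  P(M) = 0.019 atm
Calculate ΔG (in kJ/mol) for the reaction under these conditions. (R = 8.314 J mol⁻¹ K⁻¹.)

ΔG = 5.23 kJ/mol

Qp = P(Z)·P(AB₃)·P(G) / (P(MZ)²·P(XY₂)·P(M)) = (1.2)·(0.0034)·(0.29) / ((0.16)²·(0.016)·(0.019)) = 152
ΔG = RT ln(Qp/Kp) = (8.314 J mol⁻¹ K⁻¹)(310 K) × ln(152/20)
   = (2.577 kJ/mol)(2.028) = 5.23 kJ/mol
ΔG > 0, so the forward reaction is non-spontaneous (proceeds in reverse).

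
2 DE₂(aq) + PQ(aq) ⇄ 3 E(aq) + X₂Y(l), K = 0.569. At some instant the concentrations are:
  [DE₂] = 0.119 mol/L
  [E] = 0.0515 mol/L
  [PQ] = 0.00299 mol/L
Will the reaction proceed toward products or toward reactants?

(X₂Y is a pure liquid — omitted from Q.)
Q = [E]³ / ([DE₂]²·[PQ]) = (0.0515)³ / ((0.119)²·(0.00299)) = 3.23
Q = 3.23 > K = 0.569, so the reverse reaction proceeds.

in the reverse direction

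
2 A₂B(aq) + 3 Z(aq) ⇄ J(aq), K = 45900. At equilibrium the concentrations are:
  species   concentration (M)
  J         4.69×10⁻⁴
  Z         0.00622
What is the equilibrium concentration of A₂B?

[A₂B] = 0.206 M

At equilibrium, K = [J] / ([A₂B]²·[Z]³) = 45900.
(4.69×10⁻⁴) / (([A₂B])²·(0.00622)³) = 45900
[A₂B]² = 0.0425 ⇒ [A₂B] = 0.206 M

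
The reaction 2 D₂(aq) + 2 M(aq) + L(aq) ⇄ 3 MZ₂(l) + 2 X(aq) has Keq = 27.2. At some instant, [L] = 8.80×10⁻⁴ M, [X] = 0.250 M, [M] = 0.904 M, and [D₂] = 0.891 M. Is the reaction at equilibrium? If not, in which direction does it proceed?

(MZ₂ is a pure liquid — omitted from Q.)
Q = [X]² / ([D₂]²·[M]²·[L]) = (0.250)² / ((0.891)²·(0.904)²·(8.80×10⁻⁴)) = 109
Q = 109 > Keq = 27.2, so the reverse reaction proceeds.

in the reverse direction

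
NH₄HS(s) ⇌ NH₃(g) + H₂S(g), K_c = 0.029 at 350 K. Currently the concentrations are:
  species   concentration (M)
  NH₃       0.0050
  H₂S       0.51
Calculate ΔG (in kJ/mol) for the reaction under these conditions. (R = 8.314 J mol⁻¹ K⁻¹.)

ΔG = -7.07 kJ/mol

(NH₄HS is a pure solid — omitted from Q_c.)
Q_c = [NH₃]·[H₂S] = (0.0050)·(0.51) = 0.00255
ΔG = RT ln(Q_c/K_c) = (8.314 J mol⁻¹ K⁻¹)(350 K) × ln(0.00255/0.029)
   = (2.910 kJ/mol)(-2.431) = -7.07 kJ/mol
ΔG < 0, so the forward reaction is spontaneous (proceeds forward).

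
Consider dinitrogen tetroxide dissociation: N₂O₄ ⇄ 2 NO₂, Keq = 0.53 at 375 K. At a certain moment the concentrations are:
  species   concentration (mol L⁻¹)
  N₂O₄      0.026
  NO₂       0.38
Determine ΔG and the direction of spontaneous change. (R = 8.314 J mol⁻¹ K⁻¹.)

ΔG = 7.32 kJ/mol; the forward reaction is non-spontaneous

Q = [NO₂]² / [N₂O₄] = (0.38)² / (0.026) = 5.55
ΔG = RT ln(Q/Keq) = (8.314 J mol⁻¹ K⁻¹)(375 K) × ln(5.55/0.53)
   = (3.118 kJ/mol)(2.349) = 7.32 kJ/mol
ΔG > 0, so the forward reaction is non-spontaneous (proceeds in reverse).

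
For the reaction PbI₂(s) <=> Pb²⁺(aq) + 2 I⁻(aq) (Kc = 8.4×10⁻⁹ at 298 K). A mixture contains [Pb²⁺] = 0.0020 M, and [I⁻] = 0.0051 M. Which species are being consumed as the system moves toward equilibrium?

Pb²⁺, I⁻ (products)

(PbI₂ is a pure solid — omitted from Qc.)
Qc = [Pb²⁺]·[I⁻]² = (0.0020)·(0.0051)² = 5.2×10⁻⁸
Qc = 5.2×10⁻⁸ > Kc = 8.4×10⁻⁹: net reverse reaction.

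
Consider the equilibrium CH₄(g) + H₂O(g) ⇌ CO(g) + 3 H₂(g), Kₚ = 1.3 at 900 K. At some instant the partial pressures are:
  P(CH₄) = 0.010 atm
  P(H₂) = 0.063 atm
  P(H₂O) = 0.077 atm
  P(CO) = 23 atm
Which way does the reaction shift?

Qₚ = P(CO)·P(H₂)³ / (P(CH₄)·P(H₂O)) = (23)·(0.063)³ / ((0.010)·(0.077)) = 7.5
Qₚ = 7.5 > Kₚ = 1.3, so the reverse reaction proceeds.

toward reactants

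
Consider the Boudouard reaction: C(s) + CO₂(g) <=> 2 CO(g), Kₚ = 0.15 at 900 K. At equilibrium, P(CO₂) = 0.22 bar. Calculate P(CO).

P(CO) = 0.18 bar

(C is a pure solid — omitted from Kₚ.)
At equilibrium, Kₚ = P(CO)² / P(CO₂) = 0.15.
(P(CO))² / (0.22) = 0.15
P(CO)² = 0.0330 ⇒ P(CO) = 0.18 bar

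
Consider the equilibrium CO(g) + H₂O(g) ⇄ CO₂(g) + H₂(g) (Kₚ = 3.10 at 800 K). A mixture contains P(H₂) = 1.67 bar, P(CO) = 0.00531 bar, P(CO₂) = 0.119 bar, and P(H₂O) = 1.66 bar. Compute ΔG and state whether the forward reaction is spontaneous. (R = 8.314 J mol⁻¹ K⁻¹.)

ΔG = 13.2 kJ/mol; the forward reaction is non-spontaneous

Qₚ = P(CO₂)·P(H₂) / (P(CO)·P(H₂O)) = (0.119)·(1.67) / ((0.00531)·(1.66)) = 22.5
ΔG = RT ln(Qₚ/Kₚ) = (8.314 J mol⁻¹ K⁻¹)(800 K) × ln(22.5/3.10)
   = (6.651 kJ/mol)(1.982) = 13.2 kJ/mol
ΔG > 0, so the forward reaction is non-spontaneous (proceeds in reverse).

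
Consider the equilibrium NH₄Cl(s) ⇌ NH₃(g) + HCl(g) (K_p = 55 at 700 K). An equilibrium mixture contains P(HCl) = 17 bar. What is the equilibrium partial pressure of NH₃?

P(NH₃) = 3.2 bar

(NH₄Cl is a pure solid — omitted from K_p.)
At equilibrium, K_p = P(NH₃)·P(HCl) = 55.
(P(NH₃))·(17) = 55
P(NH₃) = 3.24 = 3.2 bar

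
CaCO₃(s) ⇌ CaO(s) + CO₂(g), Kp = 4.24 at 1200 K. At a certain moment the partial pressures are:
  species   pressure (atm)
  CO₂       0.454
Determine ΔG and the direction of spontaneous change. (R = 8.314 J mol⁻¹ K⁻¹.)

(CaCO₃, CaO are pure solids — omitted from Qp.)
Qp = P(CO₂) = 0.454
ΔG = RT ln(Qp/Kp) = (8.314 J mol⁻¹ K⁻¹)(1200 K) × ln(0.454/4.24)
   = (9.977 kJ/mol)(-2.234) = -22.3 kJ/mol
ΔG < 0, so the forward reaction is spontaneous (proceeds forward).

ΔG = -22.3 kJ/mol; the forward reaction is spontaneous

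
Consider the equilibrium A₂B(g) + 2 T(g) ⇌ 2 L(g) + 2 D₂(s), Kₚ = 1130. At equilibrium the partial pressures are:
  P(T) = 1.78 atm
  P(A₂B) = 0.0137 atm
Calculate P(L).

P(L) = 7.00 atm

(D₂ is a pure solid — omitted from Kₚ.)
At equilibrium, Kₚ = P(L)² / (P(A₂B)·P(T)²) = 1130.
(P(L))² / ((0.0137)·(1.78)²) = 1130
P(L)² = 49.1 ⇒ P(L) = 7.00 atm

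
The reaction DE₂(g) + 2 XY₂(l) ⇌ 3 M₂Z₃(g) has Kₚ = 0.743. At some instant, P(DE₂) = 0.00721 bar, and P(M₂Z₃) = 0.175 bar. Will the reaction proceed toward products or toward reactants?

(XY₂ is a pure liquid — omitted from Qₚ.)
Qₚ = P(M₂Z₃)³ / P(DE₂) = (0.175)³ / (0.00721) = 0.743
Qₚ = 0.743 = Kₚ, so the system is already at equilibrium.

no net change (already at equilibrium)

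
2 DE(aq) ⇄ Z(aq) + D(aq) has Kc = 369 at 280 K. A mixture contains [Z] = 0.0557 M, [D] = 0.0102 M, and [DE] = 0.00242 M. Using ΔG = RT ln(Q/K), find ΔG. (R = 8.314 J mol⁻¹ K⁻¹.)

ΔG = -3.11 kJ/mol

Qc = [Z]·[D] / [DE]² = (0.0557)·(0.0102) / (0.00242)² = 97.0
ΔG = RT ln(Qc/Kc) = (8.314 J mol⁻¹ K⁻¹)(280 K) × ln(97.0/369)
   = (2.328 kJ/mol)(-1.336) = -3.11 kJ/mol
ΔG < 0, so the forward reaction is spontaneous (proceeds forward).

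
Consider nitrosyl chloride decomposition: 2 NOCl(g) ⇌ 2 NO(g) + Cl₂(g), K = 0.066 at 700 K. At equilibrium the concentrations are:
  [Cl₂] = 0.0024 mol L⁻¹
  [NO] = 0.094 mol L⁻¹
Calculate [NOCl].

[NOCl] = 0.018 mol L⁻¹

At equilibrium, K = [NO]²·[Cl₂] / [NOCl]² = 0.066.
(0.094)²·(0.0024) / ([NOCl])² = 0.066
[NOCl]² = 3.21e-4 ⇒ [NOCl] = 0.018 mol L⁻¹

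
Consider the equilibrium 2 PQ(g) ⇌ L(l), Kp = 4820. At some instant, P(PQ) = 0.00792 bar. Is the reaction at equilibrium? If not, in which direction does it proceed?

(L is a pure liquid — omitted from Qp.)
Qp = 1 / P(PQ)² = 1 / (0.00792)² = 15900
Qp = 15900 > Kp = 4820, so the reverse reaction proceeds.

reverse (toward reactants)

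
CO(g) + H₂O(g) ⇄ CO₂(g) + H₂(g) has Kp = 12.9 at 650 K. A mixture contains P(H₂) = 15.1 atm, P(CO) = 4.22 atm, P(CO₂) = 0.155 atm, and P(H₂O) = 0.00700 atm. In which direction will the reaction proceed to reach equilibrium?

reverse (toward reactants)

Qp = P(CO₂)·P(H₂) / (P(CO)·P(H₂O)) = (0.155)·(15.1) / ((4.22)·(0.00700)) = 79.2
Qp = 79.2 > Kp = 12.9, so the reverse reaction proceeds.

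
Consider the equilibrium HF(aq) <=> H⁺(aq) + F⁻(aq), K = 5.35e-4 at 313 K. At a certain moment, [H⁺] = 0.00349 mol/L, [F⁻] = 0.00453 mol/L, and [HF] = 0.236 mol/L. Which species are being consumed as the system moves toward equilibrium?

HF (reactants)

Q = [H⁺]·[F⁻] / [HF] = (0.00349)·(0.00453) / (0.236) = 6.70e-5
Q = 6.70e-5 < K = 5.35e-4: net forward reaction.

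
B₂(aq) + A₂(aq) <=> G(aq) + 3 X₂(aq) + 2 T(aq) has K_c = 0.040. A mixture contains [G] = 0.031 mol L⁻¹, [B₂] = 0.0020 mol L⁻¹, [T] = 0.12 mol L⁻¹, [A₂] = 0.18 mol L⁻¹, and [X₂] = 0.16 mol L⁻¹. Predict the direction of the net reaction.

Q_c = [G]·[X₂]³·[T]² / ([B₂]·[A₂]) = (0.031)·(0.16)³·(0.12)² / ((0.0020)·(0.18)) = 0.0051
Q_c = 0.0051 < K_c = 0.040, so the forward reaction proceeds.

to the right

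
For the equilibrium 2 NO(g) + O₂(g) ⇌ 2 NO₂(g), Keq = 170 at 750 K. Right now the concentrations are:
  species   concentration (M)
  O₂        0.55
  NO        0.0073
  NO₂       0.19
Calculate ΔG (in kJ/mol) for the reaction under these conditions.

ΔG = 12.3 kJ/mol

Q = [NO₂]² / ([NO]²·[O₂]) = (0.19)² / ((0.0073)²·(0.55)) = 1230
ΔG = RT ln(Q/Keq) = (8.314 J mol⁻¹ K⁻¹)(750 K) × ln(1230/170)
   = (6.236 kJ/mol)(1.979) = 12.3 kJ/mol
ΔG > 0, so the forward reaction is non-spontaneous (proceeds in reverse).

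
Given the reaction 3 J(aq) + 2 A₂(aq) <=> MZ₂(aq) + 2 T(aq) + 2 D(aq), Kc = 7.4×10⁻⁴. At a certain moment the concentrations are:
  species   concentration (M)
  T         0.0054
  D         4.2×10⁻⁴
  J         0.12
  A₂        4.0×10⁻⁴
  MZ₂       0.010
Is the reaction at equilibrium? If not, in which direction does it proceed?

Qc = [MZ₂]·[T]²·[D]² / ([J]³·[A₂]²) = (0.010)·(0.0054)²·(4.2×10⁻⁴)² / ((0.12)³·(4.0×10⁻⁴)²) = 1.9×10⁻⁴
Qc = 1.9×10⁻⁴ < Kc = 7.4×10⁻⁴, so the forward reaction proceeds.

to the right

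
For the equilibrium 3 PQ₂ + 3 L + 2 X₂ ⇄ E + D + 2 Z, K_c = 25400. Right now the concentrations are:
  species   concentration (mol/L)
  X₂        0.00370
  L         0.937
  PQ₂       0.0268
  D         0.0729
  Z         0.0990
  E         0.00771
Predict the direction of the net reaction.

Q_c = [E]·[D]·[Z]² / ([PQ₂]³·[L]³·[X₂]²) = (0.00771)·(0.0729)·(0.0990)² / ((0.0268)³·(0.937)³·(0.00370)²) = 25400
Q_c = 25400 = K_c, so the system is already at equilibrium.

neither direction; the system is at equilibrium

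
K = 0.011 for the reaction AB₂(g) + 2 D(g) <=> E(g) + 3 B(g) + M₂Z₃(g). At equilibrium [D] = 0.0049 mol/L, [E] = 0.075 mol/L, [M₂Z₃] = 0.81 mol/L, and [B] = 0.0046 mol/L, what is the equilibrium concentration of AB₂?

At equilibrium, K = [E]·[B]³·[M₂Z₃] / ([AB₂]·[D]²) = 0.011.
(0.075)·(0.0046)³·(0.81) / (([AB₂])·(0.0049)²) = 0.011
[AB₂] = 0.0224 = 0.022 mol/L

[AB₂] = 0.022 mol/L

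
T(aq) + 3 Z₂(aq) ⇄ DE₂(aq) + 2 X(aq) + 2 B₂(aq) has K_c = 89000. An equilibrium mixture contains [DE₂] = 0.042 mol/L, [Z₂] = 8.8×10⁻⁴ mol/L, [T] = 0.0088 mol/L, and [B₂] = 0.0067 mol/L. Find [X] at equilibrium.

[X] = 0.53 mol/L

At equilibrium, K_c = [DE₂]·[X]²·[B₂]² / ([T]·[Z₂]³) = 89000.
(0.042)·([X])²·(0.0067)² / ((0.0088)·(8.8×10⁻⁴)³) = 89000
[X]² = 0.283 ⇒ [X] = 0.53 mol/L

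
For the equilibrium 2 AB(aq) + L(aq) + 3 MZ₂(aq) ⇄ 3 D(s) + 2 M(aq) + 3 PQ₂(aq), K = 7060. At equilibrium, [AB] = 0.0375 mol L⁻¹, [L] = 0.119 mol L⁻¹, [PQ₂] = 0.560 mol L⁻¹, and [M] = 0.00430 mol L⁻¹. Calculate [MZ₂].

[MZ₂] = 0.0140 mol L⁻¹

(D is a pure solid — omitted from K.)
At equilibrium, K = [M]²·[PQ₂]³ / ([AB]²·[L]·[MZ₂]³) = 7060.
(0.00430)²·(0.560)³ / ((0.0375)²·(0.119)·([MZ₂])³) = 7060
[MZ₂]³ = 2.75×10⁻⁶ ⇒ [MZ₂] = 0.0140 mol L⁻¹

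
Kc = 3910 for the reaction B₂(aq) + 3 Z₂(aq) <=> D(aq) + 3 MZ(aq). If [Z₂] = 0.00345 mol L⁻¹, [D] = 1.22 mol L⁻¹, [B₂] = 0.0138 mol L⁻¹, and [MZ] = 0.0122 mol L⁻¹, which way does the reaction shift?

neither direction; the system is at equilibrium

Qc = [D]·[MZ]³ / ([B₂]·[Z₂]³) = (1.22)·(0.0122)³ / ((0.0138)·(0.00345)³) = 3910
Qc = 3910 = Kc, so the system is already at equilibrium.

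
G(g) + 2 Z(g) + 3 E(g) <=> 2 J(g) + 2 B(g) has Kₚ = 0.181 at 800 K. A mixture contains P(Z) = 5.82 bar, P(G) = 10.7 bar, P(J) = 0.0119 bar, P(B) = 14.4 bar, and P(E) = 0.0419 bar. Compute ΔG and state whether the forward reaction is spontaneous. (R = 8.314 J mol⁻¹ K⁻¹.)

ΔG = 12.0 kJ/mol; the forward reaction is non-spontaneous

Qₚ = P(J)²·P(B)² / (P(G)·P(Z)²·P(E)³) = (0.0119)²·(14.4)² / ((10.7)·(5.82)²·(0.0419)³) = 1.10
ΔG = RT ln(Qₚ/Kₚ) = (8.314 J mol⁻¹ K⁻¹)(800 K) × ln(1.10/0.181)
   = (6.651 kJ/mol)(1.805) = 12.0 kJ/mol
ΔG > 0, so the forward reaction is non-spontaneous (proceeds in reverse).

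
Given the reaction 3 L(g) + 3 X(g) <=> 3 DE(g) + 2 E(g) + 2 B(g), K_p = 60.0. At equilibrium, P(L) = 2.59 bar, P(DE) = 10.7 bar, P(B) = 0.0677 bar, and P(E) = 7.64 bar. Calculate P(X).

At equilibrium, K_p = P(DE)³·P(E)²·P(B)² / (P(L)³·P(X)³) = 60.0.
(10.7)³·(7.64)²·(0.0677)² / ((2.59)³·(P(X))³) = 60.0
P(X)³ = 0.314 ⇒ P(X) = 0.680 bar

P(X) = 0.680 bar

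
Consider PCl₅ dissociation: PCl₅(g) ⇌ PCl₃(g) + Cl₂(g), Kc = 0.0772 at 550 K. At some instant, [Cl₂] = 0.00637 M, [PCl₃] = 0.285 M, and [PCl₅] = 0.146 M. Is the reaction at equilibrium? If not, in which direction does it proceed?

Qc = [PCl₃]·[Cl₂] / [PCl₅] = (0.285)·(0.00637) / (0.146) = 0.0124
Qc = 0.0124 < Kc = 0.0772, so the forward reaction proceeds.

in the forward direction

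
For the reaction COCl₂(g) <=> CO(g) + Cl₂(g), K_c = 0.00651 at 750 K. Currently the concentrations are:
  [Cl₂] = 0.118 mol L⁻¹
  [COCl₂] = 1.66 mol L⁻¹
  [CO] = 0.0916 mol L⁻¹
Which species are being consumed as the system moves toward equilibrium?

none (at equilibrium)

Q_c = [CO]·[Cl₂] / [COCl₂] = (0.0916)·(0.118) / (1.66) = 0.00651
Q_c = 0.00651 = K_c; the system is at equilibrium.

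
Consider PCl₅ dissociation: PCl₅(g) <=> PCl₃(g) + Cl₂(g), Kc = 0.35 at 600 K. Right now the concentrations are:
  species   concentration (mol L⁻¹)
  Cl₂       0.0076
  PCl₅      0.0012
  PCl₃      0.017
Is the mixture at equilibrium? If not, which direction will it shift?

no; Q < K, reaction proceeds forward

Qc = [PCl₃]·[Cl₂] / [PCl₅] = (0.017)·(0.0076) / (0.0012) = 0.11
Qc = 0.11 < Kc = 0.35: net forward reaction.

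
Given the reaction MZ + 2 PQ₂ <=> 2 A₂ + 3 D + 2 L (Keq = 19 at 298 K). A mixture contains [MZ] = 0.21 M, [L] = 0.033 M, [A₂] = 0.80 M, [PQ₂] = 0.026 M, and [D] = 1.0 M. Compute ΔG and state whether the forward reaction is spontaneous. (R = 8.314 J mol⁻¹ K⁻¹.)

Q = [A₂]²·[D]³·[L]² / ([MZ]·[PQ₂]²) = (0.80)²·(1.0)³·(0.033)² / ((0.21)·(0.026)²) = 4.91
ΔG = RT ln(Q/Keq) = (8.314 J mol⁻¹ K⁻¹)(298 K) × ln(4.91/19)
   = (2.478 kJ/mol)(-1.353) = -3.35 kJ/mol
ΔG < 0, so the forward reaction is spontaneous (proceeds forward).

ΔG = -3.35 kJ/mol; the forward reaction is spontaneous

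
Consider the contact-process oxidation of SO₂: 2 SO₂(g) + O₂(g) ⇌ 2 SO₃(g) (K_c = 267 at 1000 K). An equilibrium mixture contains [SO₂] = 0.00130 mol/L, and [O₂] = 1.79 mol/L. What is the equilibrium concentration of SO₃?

At equilibrium, K_c = [SO₃]² / ([SO₂]²·[O₂]) = 267.
([SO₃])² / ((0.00130)²·(1.79)) = 267
[SO₃]² = 8.08×10⁻⁴ ⇒ [SO₃] = 0.0284 mol/L

[SO₃] = 0.0284 mol/L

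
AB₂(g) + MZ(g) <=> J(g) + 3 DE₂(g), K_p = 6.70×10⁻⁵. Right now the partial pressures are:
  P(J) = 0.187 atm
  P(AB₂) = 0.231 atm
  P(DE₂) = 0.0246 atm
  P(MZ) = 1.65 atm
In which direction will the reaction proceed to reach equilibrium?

Q_p = P(J)·P(DE₂)³ / (P(AB₂)·P(MZ)) = (0.187)·(0.0246)³ / ((0.231)·(1.65)) = 7.30×10⁻⁶
Q_p = 7.30×10⁻⁶ < K_p = 6.70×10⁻⁵, so the forward reaction proceeds.

to the right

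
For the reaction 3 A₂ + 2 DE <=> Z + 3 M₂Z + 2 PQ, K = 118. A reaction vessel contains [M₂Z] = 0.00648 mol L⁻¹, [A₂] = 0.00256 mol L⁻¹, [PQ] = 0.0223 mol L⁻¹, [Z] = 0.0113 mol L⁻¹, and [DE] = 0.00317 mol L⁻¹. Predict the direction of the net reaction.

Q = [Z]·[M₂Z]³·[PQ]² / ([A₂]³·[DE]²) = (0.0113)·(0.00648)³·(0.0223)² / ((0.00256)³·(0.00317)²) = 9.07
Q = 9.07 < K = 118, so the forward reaction proceeds.

toward products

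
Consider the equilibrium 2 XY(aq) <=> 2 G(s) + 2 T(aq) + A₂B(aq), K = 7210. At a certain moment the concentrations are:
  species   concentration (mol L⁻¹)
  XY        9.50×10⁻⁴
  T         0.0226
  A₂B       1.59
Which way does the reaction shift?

forward (toward products)

(G is a pure solid — omitted from Q.)
Q = [T]²·[A₂B] / [XY]² = (0.0226)²·(1.59) / (9.50×10⁻⁴)² = 900
Q = 900 < K = 7210, so the forward reaction proceeds.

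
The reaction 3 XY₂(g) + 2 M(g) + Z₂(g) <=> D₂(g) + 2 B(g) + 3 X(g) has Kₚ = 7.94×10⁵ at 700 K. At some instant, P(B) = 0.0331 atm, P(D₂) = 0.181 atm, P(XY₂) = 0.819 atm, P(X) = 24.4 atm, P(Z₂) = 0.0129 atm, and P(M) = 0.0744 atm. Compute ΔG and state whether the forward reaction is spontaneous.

Qₚ = P(D₂)·P(B)²·P(X)³ / (P(XY₂)³·P(M)²·P(Z₂)) = (0.181)·(0.0331)²·(24.4)³ / ((0.819)³·(0.0744)²·(0.0129)) = 73400
ΔG = RT ln(Qₚ/Kₚ) = (8.314 J mol⁻¹ K⁻¹)(700 K) × ln(73400/7.94×10⁵)
   = (5.820 kJ/mol)(-2.381) = -13.9 kJ/mol
ΔG < 0, so the forward reaction is spontaneous (proceeds forward).

ΔG = -13.9 kJ/mol; the forward reaction is spontaneous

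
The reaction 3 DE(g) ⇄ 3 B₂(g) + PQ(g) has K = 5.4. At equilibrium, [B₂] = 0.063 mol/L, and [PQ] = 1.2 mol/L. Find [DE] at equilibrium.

At equilibrium, K = [B₂]³·[PQ] / [DE]³ = 5.4.
(0.063)³·(1.2) / ([DE])³ = 5.4
[DE]³ = 5.56×10⁻⁵ ⇒ [DE] = 0.038 mol/L

[DE] = 0.038 mol/L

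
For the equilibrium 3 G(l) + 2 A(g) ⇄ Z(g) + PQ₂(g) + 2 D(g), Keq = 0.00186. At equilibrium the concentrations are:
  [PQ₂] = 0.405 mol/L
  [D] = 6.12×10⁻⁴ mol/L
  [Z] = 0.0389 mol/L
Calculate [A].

(G is a pure liquid — omitted from Keq.)
At equilibrium, Keq = [Z]·[PQ₂]·[D]² / [A]² = 0.00186.
(0.0389)·(0.405)·(6.12×10⁻⁴)² / ([A])² = 0.00186
[A]² = 3.17×10⁻⁶ ⇒ [A] = 0.00178 mol/L

[A] = 0.00178 mol/L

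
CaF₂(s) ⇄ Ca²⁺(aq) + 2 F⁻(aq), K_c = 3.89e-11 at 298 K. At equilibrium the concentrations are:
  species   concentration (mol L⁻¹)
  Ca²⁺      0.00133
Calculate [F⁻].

[F⁻] = 1.71e-4 mol L⁻¹

(CaF₂ is a pure solid — omitted from K_c.)
At equilibrium, K_c = [Ca²⁺]·[F⁻]² = 3.89e-11.
(0.00133)·([F⁻])² = 3.89e-11
[F⁻]² = 2.92e-8 ⇒ [F⁻] = 1.71e-4 mol L⁻¹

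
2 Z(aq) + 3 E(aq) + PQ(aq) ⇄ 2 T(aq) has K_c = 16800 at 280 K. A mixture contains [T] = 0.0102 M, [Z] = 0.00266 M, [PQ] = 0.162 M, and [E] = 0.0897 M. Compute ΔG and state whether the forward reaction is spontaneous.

Q_c = [T]² / ([Z]²·[E]³·[PQ]) = (0.0102)² / ((0.00266)²·(0.0897)³·(0.162)) = 1.26e5
ΔG = RT ln(Q_c/K_c) = (8.314 J mol⁻¹ K⁻¹)(280 K) × ln(1.26e5/16800)
   = (2.328 kJ/mol)(2.015) = 4.69 kJ/mol
ΔG > 0, so the forward reaction is non-spontaneous (proceeds in reverse).

ΔG = 4.69 kJ/mol; the forward reaction is non-spontaneous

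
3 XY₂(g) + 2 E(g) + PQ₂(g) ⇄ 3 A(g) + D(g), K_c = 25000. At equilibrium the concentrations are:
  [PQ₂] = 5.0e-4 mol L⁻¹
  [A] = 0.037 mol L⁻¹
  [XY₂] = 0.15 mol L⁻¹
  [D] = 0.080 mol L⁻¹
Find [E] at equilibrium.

At equilibrium, K_c = [A]³·[D] / ([XY₂]³·[E]²·[PQ₂]) = 25000.
(0.037)³·(0.080) / ((0.15)³·([E])²·(5.0e-4)) = 25000
[E]² = 9.61e-5 ⇒ [E] = 0.0098 mol L⁻¹

[E] = 0.0098 mol L⁻¹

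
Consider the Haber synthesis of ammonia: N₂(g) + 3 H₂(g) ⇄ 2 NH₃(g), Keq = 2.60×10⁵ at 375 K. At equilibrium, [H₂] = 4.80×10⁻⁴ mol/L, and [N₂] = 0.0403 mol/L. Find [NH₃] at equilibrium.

At equilibrium, Keq = [NH₃]² / ([N₂]·[H₂]³) = 2.60×10⁵.
([NH₃])² / ((0.0403)·(4.80×10⁻⁴)³) = 2.60×10⁵
[NH₃]² = 1.16×10⁻⁶ ⇒ [NH₃] = 0.00108 mol/L

[NH₃] = 0.00108 mol/L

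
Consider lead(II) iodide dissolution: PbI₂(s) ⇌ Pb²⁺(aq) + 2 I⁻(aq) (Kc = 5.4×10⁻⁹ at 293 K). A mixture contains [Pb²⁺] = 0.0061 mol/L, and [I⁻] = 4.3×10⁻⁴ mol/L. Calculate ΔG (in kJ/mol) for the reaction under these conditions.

ΔG = -3.81 kJ/mol

(PbI₂ is a pure solid — omitted from Qc.)
Qc = [Pb²⁺]·[I⁻]² = (0.0061)·(4.3×10⁻⁴)² = 1.13×10⁻⁹
ΔG = RT ln(Qc/Kc) = (8.314 J mol⁻¹ K⁻¹)(293 K) × ln(1.13×10⁻⁹/5.4×10⁻⁹)
   = (2.436 kJ/mol)(-1.564) = -3.81 kJ/mol
ΔG < 0, so the forward reaction is spontaneous (proceeds forward).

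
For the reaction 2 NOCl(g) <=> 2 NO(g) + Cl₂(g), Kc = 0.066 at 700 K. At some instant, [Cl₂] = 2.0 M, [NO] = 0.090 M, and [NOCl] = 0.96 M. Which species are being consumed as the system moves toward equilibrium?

Qc = [NO]²·[Cl₂] / [NOCl]² = (0.090)²·(2.0) / (0.96)² = 0.018
Qc = 0.018 < Kc = 0.066: net forward reaction.

NOCl (reactants)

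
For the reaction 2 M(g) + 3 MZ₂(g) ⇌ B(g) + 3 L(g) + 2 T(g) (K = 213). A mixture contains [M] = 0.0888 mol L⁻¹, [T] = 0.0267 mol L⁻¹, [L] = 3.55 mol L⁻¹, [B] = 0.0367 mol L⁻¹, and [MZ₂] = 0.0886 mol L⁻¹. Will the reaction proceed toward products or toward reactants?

no net change (already at equilibrium)

Q = [B]·[L]³·[T]² / ([M]²·[MZ₂]³) = (0.0367)·(3.55)³·(0.0267)² / ((0.0888)²·(0.0886)³) = 213
Q = 213 = K, so the system is already at equilibrium.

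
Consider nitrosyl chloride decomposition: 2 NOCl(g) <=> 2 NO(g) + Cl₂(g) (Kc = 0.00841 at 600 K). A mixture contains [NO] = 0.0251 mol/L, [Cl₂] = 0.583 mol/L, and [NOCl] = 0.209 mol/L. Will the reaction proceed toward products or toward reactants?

Qc = [NO]²·[Cl₂] / [NOCl]² = (0.0251)²·(0.583) / (0.209)² = 0.00841
Qc = 0.00841 = Kc, so the system is already at equilibrium.

at equilibrium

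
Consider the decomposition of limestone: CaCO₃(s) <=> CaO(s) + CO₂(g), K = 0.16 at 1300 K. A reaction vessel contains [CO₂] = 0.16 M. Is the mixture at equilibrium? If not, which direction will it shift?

yes, at equilibrium

(CaCO₃, CaO are pure solids — omitted from Q.)
Q = [CO₂] = 0.16
Q = 0.16 = K; the system is at equilibrium.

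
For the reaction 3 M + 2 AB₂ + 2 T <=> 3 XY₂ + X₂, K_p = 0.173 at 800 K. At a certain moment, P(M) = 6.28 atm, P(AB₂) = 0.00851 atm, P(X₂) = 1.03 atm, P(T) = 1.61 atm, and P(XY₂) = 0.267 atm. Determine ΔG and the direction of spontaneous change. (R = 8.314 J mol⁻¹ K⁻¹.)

ΔG = 5.93 kJ/mol; the forward reaction is non-spontaneous

Q_p = P(XY₂)³·P(X₂) / (P(M)³·P(AB₂)²·P(T)²) = (0.267)³·(1.03) / ((6.28)³·(0.00851)²·(1.61)²) = 0.422
ΔG = RT ln(Q_p/K_p) = (8.314 J mol⁻¹ K⁻¹)(800 K) × ln(0.422/0.173)
   = (6.651 kJ/mol)(0.8917) = 5.93 kJ/mol
ΔG > 0, so the forward reaction is non-spontaneous (proceeds in reverse).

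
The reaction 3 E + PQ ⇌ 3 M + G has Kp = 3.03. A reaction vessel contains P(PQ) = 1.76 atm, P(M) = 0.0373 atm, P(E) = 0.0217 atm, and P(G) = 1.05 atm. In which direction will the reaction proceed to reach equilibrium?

at equilibrium

Qp = P(M)³·P(G) / (P(E)³·P(PQ)) = (0.0373)³·(1.05) / ((0.0217)³·(1.76)) = 3.03
Qp = 3.03 = Kp, so the system is already at equilibrium.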